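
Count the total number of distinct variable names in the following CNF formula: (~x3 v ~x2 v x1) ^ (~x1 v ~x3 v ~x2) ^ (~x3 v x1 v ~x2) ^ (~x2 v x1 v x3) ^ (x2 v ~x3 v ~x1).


Identify each distinct variable in the formula.
Variables found: x1, x2, x3.
Total distinct variables = 3.

3


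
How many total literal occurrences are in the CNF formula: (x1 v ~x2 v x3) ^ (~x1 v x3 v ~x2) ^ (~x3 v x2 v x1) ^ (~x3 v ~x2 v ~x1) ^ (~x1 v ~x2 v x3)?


Clause lengths: 3, 3, 3, 3, 3.
Sum = 3 + 3 + 3 + 3 + 3 = 15.

15


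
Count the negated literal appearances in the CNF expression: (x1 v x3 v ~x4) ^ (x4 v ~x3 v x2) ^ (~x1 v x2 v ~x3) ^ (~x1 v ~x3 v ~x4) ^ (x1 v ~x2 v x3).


Scan each clause for negated literals.
Clause 1: 1 negative; Clause 2: 1 negative; Clause 3: 2 negative; Clause 4: 3 negative; Clause 5: 1 negative.
Total negative literal occurrences = 8.

8


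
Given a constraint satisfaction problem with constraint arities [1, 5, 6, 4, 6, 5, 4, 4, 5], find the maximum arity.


The arities are: 1, 5, 6, 4, 6, 5, 4, 4, 5.
Scan for the maximum value.
Maximum arity = 6.

6


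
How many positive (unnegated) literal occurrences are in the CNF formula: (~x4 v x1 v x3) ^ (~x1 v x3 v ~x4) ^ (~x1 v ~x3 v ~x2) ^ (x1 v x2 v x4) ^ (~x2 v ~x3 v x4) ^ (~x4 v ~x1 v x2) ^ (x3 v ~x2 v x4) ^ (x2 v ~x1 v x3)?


Scan each clause for unnegated literals.
Clause 1: 2 positive; Clause 2: 1 positive; Clause 3: 0 positive; Clause 4: 3 positive; Clause 5: 1 positive; Clause 6: 1 positive; Clause 7: 2 positive; Clause 8: 2 positive.
Total positive literal occurrences = 12.

12


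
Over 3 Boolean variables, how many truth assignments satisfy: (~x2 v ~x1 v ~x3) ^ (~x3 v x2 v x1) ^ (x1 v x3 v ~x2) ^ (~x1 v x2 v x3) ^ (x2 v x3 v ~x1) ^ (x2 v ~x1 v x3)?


Enumerate all 8 truth assignments over 3 variables.
Test each against every clause.
Satisfying assignments found: 4.

4


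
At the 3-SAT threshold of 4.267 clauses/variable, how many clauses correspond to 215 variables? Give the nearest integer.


The 3-SAT phase transition occurs at approximately 4.267 clauses per variable.
m = 4.267 * 215 = 917.405.
Rounded to nearest integer: 917.

917


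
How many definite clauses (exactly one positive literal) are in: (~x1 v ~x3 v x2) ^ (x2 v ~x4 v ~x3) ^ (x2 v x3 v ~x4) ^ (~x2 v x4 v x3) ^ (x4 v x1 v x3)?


A definite clause has exactly one positive literal.
Clause 1: 1 positive -> definite
Clause 2: 1 positive -> definite
Clause 3: 2 positive -> not definite
Clause 4: 2 positive -> not definite
Clause 5: 3 positive -> not definite
Definite clause count = 2.

2


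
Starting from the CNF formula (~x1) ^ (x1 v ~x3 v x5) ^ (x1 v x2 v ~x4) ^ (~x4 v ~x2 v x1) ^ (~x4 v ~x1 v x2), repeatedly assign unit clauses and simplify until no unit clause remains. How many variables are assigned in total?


Unit propagation repeatedly assigns the literal in any unit clause, then simplifies.
Assignments in order: x1 = F.
No further unit clauses remain.
Total variables assigned = 1.

1


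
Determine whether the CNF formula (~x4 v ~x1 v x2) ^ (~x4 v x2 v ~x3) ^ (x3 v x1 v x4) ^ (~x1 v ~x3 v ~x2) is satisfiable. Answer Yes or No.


Check all 16 possible truth assignments.
Number of satisfying assignments found: 9.
The formula is satisfiable.

Yes


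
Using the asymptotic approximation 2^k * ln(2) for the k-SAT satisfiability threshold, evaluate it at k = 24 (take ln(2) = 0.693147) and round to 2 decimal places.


Using the asymptotic formula: threshold ~ 2^k * ln(2).
2^24 = 16777216.
16777216 * 0.693147 = 11629076.94.

11629076.94


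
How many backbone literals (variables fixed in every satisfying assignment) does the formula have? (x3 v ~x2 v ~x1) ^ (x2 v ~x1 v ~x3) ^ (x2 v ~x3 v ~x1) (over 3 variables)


Find all satisfying assignments: 6 model(s).
Check which variables have the same value in every model.
No variable is fixed across all models.
Backbone size = 0.

0


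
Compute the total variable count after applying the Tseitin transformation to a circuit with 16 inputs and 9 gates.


The Tseitin transformation introduces one auxiliary variable per gate.
Total variables = inputs + gates = 16 + 9 = 25.

25


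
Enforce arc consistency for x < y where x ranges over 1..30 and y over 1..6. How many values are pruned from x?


For the constraint x < y, x needs a supporting value in y's domain.
x can be at most 5 (one less than y's maximum).
Valid x values from domain: 5 out of 30.
Pruned = 30 - 5 = 25.

25


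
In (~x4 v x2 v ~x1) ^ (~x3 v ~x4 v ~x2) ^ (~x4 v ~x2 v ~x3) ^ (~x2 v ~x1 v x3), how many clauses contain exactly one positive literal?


A definite clause has exactly one positive literal.
Clause 1: 1 positive -> definite
Clause 2: 0 positive -> not definite
Clause 3: 0 positive -> not definite
Clause 4: 1 positive -> definite
Definite clause count = 2.

2


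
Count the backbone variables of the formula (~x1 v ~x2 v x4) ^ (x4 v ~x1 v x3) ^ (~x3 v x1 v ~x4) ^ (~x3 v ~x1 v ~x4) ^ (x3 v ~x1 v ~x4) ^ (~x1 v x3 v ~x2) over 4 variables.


Find all satisfying assignments: 7 model(s).
Check which variables have the same value in every model.
No variable is fixed across all models.
Backbone size = 0.

0


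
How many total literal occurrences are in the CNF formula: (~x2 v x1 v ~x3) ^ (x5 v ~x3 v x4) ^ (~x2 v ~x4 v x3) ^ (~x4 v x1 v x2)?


Clause lengths: 3, 3, 3, 3.
Sum = 3 + 3 + 3 + 3 = 12.

12


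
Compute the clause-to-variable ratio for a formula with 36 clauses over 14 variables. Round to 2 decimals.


Clause-to-variable ratio = clauses / variables.
36 / 14 = 2.57.

2.57


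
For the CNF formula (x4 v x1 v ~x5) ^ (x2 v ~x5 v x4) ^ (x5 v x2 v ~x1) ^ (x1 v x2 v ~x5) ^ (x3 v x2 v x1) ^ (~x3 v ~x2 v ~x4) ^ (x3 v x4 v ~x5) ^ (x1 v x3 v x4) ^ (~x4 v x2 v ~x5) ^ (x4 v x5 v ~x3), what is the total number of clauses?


Each group enclosed in parentheses joined by ^ is one clause.
Counting the conjuncts: 10 clauses.

10


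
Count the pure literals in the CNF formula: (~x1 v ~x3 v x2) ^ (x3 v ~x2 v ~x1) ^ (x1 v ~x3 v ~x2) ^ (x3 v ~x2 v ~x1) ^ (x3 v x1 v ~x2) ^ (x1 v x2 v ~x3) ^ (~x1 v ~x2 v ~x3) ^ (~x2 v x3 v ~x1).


A pure literal appears in only one polarity across all clauses.
No pure literals found.
Count = 0.

0


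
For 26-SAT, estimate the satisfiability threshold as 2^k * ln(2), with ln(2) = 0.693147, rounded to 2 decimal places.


Using the asymptotic formula: threshold ~ 2^k * ln(2).
2^26 = 67108864.
67108864 * 0.693147 = 46516307.76.

46516307.76


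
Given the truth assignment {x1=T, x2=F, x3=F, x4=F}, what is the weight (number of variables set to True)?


The weight is the number of variables assigned True.
True variables: x1.
Weight = 1.

1


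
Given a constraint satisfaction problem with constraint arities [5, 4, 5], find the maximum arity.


The arities are: 5, 4, 5.
Scan for the maximum value.
Maximum arity = 5.

5


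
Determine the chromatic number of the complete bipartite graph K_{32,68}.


K_{32,68} is bipartite by definition: the two parts are independent sets, with every edge crossing between them.
Color all vertices in one part with color 1 and all vertices in the other part with color 2.
Since the graph has at least one edge, one color does not suffice.
Chromatic number = 2.

2


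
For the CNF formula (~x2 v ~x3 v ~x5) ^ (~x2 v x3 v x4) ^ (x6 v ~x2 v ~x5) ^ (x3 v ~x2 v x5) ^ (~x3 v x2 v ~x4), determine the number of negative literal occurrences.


Scan each clause for negated literals.
Clause 1: 3 negative; Clause 2: 1 negative; Clause 3: 2 negative; Clause 4: 1 negative; Clause 5: 2 negative.
Total negative literal occurrences = 9.

9


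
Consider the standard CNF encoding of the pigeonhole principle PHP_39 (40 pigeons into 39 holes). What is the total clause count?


The PHP encoding has two parts:
1) At-least-one-hole clauses: 40 (one per pigeon, each with 39 literals).
2) At-most-one-pigeon-per-hole clauses: 39 holes * C(40,2) = 39 * 780 = 30420.
Total clauses = 40 + 30420 = 30460.

30460


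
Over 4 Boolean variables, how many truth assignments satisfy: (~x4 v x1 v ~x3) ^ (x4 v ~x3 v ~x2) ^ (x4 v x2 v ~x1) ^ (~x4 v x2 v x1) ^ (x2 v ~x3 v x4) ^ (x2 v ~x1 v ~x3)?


Enumerate all 16 truth assignments over 4 variables.
Test each against every clause.
Satisfying assignments found: 7.

7


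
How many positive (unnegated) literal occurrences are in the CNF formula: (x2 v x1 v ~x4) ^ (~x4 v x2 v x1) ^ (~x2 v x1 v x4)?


Scan each clause for unnegated literals.
Clause 1: 2 positive; Clause 2: 2 positive; Clause 3: 2 positive.
Total positive literal occurrences = 6.

6


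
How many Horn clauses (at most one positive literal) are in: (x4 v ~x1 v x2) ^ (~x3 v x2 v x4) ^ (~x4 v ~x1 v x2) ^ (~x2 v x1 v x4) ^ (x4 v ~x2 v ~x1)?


A Horn clause has at most one positive literal.
Clause 1: 2 positive lit(s) -> not Horn
Clause 2: 2 positive lit(s) -> not Horn
Clause 3: 1 positive lit(s) -> Horn
Clause 4: 2 positive lit(s) -> not Horn
Clause 5: 1 positive lit(s) -> Horn
Total Horn clauses = 2.

2


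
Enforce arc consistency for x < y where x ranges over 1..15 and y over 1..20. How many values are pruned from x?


For the constraint x < y, x needs a supporting value in y's domain.
x can be at most 19 (one less than y's maximum).
Valid x values from domain: 15 out of 15.
Pruned = 15 - 15 = 0.

0


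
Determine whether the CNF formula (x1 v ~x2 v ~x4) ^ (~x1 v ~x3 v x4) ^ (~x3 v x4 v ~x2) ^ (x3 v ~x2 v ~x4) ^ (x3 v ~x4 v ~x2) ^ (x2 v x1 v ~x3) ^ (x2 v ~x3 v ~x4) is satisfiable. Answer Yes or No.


Check all 16 possible truth assignments.
Number of satisfying assignments found: 7.
The formula is satisfiable.

Yes


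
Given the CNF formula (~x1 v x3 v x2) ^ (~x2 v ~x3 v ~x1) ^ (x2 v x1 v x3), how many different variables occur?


Identify each distinct variable in the formula.
Variables found: x1, x2, x3.
Total distinct variables = 3.

3


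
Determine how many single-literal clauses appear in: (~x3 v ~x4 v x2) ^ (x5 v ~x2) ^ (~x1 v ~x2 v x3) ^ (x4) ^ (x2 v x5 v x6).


A unit clause contains exactly one literal.
Unit clauses found: (x4).
Count = 1.

1


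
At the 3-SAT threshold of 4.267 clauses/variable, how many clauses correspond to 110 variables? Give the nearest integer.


The 3-SAT phase transition occurs at approximately 4.267 clauses per variable.
m = 4.267 * 110 = 469.37.
Rounded to nearest integer: 469.

469


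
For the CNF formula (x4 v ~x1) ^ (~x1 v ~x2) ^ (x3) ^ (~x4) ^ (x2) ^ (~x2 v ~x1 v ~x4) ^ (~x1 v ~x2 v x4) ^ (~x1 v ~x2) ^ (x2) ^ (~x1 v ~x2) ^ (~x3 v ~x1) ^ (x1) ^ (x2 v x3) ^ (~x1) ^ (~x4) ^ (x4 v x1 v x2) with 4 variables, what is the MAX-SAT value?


Enumerate all 16 truth assignments.
For each, count how many of the 16 clauses are satisfied.
The formula is not fully satisfiable, so the maximum is below 16.
Maximum simultaneously satisfiable clauses = 15.

15


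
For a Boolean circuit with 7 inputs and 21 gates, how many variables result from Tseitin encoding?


The Tseitin transformation introduces one auxiliary variable per gate.
Total variables = inputs + gates = 7 + 21 = 28.

28


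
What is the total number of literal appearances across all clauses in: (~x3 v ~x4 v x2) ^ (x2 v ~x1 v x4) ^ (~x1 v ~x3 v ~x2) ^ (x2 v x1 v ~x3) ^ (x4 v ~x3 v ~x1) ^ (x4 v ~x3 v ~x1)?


Clause lengths: 3, 3, 3, 3, 3, 3.
Sum = 3 + 3 + 3 + 3 + 3 + 3 = 18.

18


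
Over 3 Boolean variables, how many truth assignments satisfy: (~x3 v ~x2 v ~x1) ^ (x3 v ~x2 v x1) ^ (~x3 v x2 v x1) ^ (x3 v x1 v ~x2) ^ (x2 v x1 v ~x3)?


Enumerate all 8 truth assignments over 3 variables.
Test each against every clause.
Satisfying assignments found: 5.

5


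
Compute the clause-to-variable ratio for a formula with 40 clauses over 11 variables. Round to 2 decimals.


Clause-to-variable ratio = clauses / variables.
40 / 11 = 3.64.

3.64


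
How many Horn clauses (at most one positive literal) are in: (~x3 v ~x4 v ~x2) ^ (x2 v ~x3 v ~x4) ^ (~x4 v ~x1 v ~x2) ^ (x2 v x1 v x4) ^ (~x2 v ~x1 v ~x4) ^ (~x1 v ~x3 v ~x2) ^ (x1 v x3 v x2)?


A Horn clause has at most one positive literal.
Clause 1: 0 positive lit(s) -> Horn
Clause 2: 1 positive lit(s) -> Horn
Clause 3: 0 positive lit(s) -> Horn
Clause 4: 3 positive lit(s) -> not Horn
Clause 5: 0 positive lit(s) -> Horn
Clause 6: 0 positive lit(s) -> Horn
Clause 7: 3 positive lit(s) -> not Horn
Total Horn clauses = 5.

5


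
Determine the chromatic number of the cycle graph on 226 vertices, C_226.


A cycle on an even number of vertices is bipartite: alternate two colors around the cycle.
Since 226 is even, two colors suffice, and at least two are needed because the graph has edges.
Chromatic number = 2.

2


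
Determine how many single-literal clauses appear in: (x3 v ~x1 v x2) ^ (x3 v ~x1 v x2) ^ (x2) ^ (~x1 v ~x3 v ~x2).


A unit clause contains exactly one literal.
Unit clauses found: (x2).
Count = 1.

1


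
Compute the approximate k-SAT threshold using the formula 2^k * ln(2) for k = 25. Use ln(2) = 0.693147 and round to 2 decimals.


Using the asymptotic formula: threshold ~ 2^k * ln(2).
2^25 = 33554432.
33554432 * 0.693147 = 23258153.88.

23258153.88


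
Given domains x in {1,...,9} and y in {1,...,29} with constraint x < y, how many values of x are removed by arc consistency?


For the constraint x < y, x needs a supporting value in y's domain.
x can be at most 28 (one less than y's maximum).
Valid x values from domain: 9 out of 9.
Pruned = 9 - 9 = 0.

0


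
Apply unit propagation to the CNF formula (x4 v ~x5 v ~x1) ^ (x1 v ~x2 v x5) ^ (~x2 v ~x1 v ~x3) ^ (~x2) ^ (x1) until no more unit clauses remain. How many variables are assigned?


Unit propagation repeatedly assigns the literal in any unit clause, then simplifies.
Assignments in order: x2 = F, x1 = T.
No further unit clauses remain.
Total variables assigned = 2.

2


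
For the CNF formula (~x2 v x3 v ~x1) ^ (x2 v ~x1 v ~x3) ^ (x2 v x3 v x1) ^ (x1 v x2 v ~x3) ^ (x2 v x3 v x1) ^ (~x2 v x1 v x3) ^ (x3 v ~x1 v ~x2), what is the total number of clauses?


Each group enclosed in parentheses joined by ^ is one clause.
Counting the conjuncts: 7 clauses.

7


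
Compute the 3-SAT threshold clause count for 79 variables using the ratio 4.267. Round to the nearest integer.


The 3-SAT phase transition occurs at approximately 4.267 clauses per variable.
m = 4.267 * 79 = 337.093.
Rounded to nearest integer: 337.

337


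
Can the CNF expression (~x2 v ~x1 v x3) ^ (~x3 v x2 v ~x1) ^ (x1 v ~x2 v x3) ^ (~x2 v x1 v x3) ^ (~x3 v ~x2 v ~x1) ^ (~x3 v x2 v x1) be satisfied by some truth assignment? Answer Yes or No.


Check all 8 possible truth assignments.
Number of satisfying assignments found: 3.
The formula is satisfiable.

Yes


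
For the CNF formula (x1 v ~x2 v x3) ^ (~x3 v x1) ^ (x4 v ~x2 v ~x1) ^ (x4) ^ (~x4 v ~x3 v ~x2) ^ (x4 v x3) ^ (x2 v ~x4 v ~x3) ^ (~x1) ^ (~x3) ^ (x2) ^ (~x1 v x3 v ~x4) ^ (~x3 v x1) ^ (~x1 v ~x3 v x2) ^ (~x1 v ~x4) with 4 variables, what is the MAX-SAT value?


Enumerate all 16 truth assignments.
For each, count how many of the 14 clauses are satisfied.
The formula is not fully satisfiable, so the maximum is below 14.
Maximum simultaneously satisfiable clauses = 13.

13


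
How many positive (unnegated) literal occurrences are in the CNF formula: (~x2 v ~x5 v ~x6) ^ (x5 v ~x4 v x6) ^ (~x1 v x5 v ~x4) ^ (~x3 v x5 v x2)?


Scan each clause for unnegated literals.
Clause 1: 0 positive; Clause 2: 2 positive; Clause 3: 1 positive; Clause 4: 2 positive.
Total positive literal occurrences = 5.

5


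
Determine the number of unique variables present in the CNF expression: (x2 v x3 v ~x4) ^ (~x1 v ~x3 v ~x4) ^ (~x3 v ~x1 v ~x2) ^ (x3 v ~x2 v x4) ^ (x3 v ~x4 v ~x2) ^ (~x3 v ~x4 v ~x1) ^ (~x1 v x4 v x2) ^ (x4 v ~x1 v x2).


Identify each distinct variable in the formula.
Variables found: x1, x2, x3, x4.
Total distinct variables = 4.

4


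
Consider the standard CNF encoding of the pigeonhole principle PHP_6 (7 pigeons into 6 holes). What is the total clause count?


The PHP encoding has two parts:
1) At-least-one-hole clauses: 7 (one per pigeon, each with 6 literals).
2) At-most-one-pigeon-per-hole clauses: 6 holes * C(7,2) = 6 * 21 = 126.
Total clauses = 7 + 126 = 133.

133


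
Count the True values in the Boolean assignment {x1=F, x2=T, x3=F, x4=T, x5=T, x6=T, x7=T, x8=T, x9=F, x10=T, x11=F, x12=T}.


The weight is the number of variables assigned True.
True variables: x2, x4, x5, x6, x7, x8, x10, x12.
Weight = 8.

8


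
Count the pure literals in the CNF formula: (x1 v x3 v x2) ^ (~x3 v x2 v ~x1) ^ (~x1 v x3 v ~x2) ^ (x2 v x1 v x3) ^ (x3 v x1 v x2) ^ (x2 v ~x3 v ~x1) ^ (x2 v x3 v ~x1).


A pure literal appears in only one polarity across all clauses.
No pure literals found.
Count = 0.

0


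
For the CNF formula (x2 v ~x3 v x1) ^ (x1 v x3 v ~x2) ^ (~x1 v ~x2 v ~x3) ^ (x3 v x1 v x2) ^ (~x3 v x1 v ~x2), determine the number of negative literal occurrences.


Scan each clause for negated literals.
Clause 1: 1 negative; Clause 2: 1 negative; Clause 3: 3 negative; Clause 4: 0 negative; Clause 5: 2 negative.
Total negative literal occurrences = 7.

7


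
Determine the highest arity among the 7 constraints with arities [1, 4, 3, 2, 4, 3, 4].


The arities are: 1, 4, 3, 2, 4, 3, 4.
Scan for the maximum value.
Maximum arity = 4.

4


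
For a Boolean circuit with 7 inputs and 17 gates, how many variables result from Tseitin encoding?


The Tseitin transformation introduces one auxiliary variable per gate.
Total variables = inputs + gates = 7 + 17 = 24.

24


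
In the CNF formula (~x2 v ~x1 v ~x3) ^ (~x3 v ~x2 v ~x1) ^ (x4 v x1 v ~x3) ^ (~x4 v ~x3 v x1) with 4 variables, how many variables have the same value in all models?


Find all satisfying assignments: 10 model(s).
Check which variables have the same value in every model.
No variable is fixed across all models.
Backbone size = 0.

0


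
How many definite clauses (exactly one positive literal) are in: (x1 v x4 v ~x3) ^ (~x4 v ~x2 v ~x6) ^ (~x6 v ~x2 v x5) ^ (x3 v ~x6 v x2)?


A definite clause has exactly one positive literal.
Clause 1: 2 positive -> not definite
Clause 2: 0 positive -> not definite
Clause 3: 1 positive -> definite
Clause 4: 2 positive -> not definite
Definite clause count = 1.

1


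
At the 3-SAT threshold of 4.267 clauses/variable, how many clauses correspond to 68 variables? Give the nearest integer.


The 3-SAT phase transition occurs at approximately 4.267 clauses per variable.
m = 4.267 * 68 = 290.156.
Rounded to nearest integer: 290.

290


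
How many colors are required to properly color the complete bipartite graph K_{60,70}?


K_{60,70} is bipartite by definition: the two parts are independent sets, with every edge crossing between them.
Color all vertices in one part with color 1 and all vertices in the other part with color 2.
Since the graph has at least one edge, one color does not suffice.
Chromatic number = 2.

2


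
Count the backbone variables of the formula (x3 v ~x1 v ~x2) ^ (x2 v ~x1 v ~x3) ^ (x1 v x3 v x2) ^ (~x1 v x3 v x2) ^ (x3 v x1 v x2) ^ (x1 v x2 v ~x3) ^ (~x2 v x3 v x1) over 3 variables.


Find all satisfying assignments: 2 model(s).
Check which variables have the same value in every model.
Fixed variables: x2=T, x3=T.
Backbone size = 2.

2


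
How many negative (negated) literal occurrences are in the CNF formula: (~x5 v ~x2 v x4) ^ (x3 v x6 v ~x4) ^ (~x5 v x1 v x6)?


Scan each clause for negated literals.
Clause 1: 2 negative; Clause 2: 1 negative; Clause 3: 1 negative.
Total negative literal occurrences = 4.

4


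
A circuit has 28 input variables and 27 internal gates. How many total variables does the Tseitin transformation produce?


The Tseitin transformation introduces one auxiliary variable per gate.
Total variables = inputs + gates = 28 + 27 = 55.

55


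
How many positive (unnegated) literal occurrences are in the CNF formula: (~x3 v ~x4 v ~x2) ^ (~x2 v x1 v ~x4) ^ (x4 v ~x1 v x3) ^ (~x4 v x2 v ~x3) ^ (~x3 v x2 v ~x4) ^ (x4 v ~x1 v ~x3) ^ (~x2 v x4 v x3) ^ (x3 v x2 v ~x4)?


Scan each clause for unnegated literals.
Clause 1: 0 positive; Clause 2: 1 positive; Clause 3: 2 positive; Clause 4: 1 positive; Clause 5: 1 positive; Clause 6: 1 positive; Clause 7: 2 positive; Clause 8: 2 positive.
Total positive literal occurrences = 10.

10


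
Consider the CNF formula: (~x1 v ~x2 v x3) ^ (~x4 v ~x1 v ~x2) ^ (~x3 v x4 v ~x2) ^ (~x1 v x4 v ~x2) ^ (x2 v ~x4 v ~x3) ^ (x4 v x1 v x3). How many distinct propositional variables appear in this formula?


Identify each distinct variable in the formula.
Variables found: x1, x2, x3, x4.
Total distinct variables = 4.

4


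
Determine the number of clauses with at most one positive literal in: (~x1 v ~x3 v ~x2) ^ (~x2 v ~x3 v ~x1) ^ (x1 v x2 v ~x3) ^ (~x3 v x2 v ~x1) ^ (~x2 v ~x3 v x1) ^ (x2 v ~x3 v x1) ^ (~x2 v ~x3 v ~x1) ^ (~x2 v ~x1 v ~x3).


A Horn clause has at most one positive literal.
Clause 1: 0 positive lit(s) -> Horn
Clause 2: 0 positive lit(s) -> Horn
Clause 3: 2 positive lit(s) -> not Horn
Clause 4: 1 positive lit(s) -> Horn
Clause 5: 1 positive lit(s) -> Horn
Clause 6: 2 positive lit(s) -> not Horn
Clause 7: 0 positive lit(s) -> Horn
Clause 8: 0 positive lit(s) -> Horn
Total Horn clauses = 6.

6


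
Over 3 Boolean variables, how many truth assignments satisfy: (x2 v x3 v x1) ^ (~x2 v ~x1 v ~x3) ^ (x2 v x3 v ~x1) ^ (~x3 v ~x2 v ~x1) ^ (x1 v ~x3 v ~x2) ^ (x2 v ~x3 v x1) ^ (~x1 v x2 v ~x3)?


Enumerate all 8 truth assignments over 3 variables.
Test each against every clause.
Satisfying assignments found: 2.

2


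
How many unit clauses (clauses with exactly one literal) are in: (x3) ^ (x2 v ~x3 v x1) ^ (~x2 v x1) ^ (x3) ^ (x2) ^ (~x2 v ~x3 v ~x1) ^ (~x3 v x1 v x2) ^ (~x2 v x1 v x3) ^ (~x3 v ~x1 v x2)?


A unit clause contains exactly one literal.
Unit clauses found: (x3), (x3), (x2).
Count = 3.

3


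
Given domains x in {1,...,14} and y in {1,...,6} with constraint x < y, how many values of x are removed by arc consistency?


For the constraint x < y, x needs a supporting value in y's domain.
x can be at most 5 (one less than y's maximum).
Valid x values from domain: 5 out of 14.
Pruned = 14 - 5 = 9.

9


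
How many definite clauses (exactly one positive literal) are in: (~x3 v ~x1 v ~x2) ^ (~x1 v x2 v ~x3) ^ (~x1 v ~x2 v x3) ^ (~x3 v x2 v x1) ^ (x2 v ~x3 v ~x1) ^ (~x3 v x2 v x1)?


A definite clause has exactly one positive literal.
Clause 1: 0 positive -> not definite
Clause 2: 1 positive -> definite
Clause 3: 1 positive -> definite
Clause 4: 2 positive -> not definite
Clause 5: 1 positive -> definite
Clause 6: 2 positive -> not definite
Definite clause count = 3.

3


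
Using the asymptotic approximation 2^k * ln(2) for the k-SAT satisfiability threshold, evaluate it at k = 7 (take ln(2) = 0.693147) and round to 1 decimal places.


Using the asymptotic formula: threshold ~ 2^k * ln(2).
2^7 = 128.
128 * 0.693147 = 88.7.

88.7


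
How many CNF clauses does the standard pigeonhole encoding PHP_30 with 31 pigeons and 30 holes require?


The PHP encoding has two parts:
1) At-least-one-hole clauses: 31 (one per pigeon, each with 30 literals).
2) At-most-one-pigeon-per-hole clauses: 30 holes * C(31,2) = 30 * 465 = 13950.
Total clauses = 31 + 13950 = 13981.

13981


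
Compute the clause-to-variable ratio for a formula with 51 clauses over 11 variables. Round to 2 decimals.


Clause-to-variable ratio = clauses / variables.
51 / 11 = 4.64.

4.64


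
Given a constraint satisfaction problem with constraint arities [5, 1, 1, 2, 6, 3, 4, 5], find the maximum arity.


The arities are: 5, 1, 1, 2, 6, 3, 4, 5.
Scan for the maximum value.
Maximum arity = 6.

6


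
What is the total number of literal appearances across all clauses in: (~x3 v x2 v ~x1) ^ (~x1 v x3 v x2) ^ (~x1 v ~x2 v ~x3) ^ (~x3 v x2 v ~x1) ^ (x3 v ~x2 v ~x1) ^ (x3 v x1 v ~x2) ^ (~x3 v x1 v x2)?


Clause lengths: 3, 3, 3, 3, 3, 3, 3.
Sum = 3 + 3 + 3 + 3 + 3 + 3 + 3 = 21.

21


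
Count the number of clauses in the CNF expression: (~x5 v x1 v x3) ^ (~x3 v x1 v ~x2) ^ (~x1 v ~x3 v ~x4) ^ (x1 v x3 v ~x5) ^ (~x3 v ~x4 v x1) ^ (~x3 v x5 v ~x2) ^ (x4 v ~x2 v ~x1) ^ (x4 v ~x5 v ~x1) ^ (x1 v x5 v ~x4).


Each group enclosed in parentheses joined by ^ is one clause.
Counting the conjuncts: 9 clauses.

9


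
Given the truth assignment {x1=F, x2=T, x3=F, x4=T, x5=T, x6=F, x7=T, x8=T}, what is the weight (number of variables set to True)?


The weight is the number of variables assigned True.
True variables: x2, x4, x5, x7, x8.
Weight = 5.

5


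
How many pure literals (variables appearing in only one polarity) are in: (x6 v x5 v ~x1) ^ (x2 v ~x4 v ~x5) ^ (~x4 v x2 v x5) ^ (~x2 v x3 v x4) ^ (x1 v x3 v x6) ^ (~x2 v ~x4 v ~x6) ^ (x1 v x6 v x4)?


A pure literal appears in only one polarity across all clauses.
Pure literals: x3 (positive only).
Count = 1.

1


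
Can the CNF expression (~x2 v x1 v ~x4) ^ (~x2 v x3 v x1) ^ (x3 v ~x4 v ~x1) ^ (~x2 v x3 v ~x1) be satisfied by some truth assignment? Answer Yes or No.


Check all 16 possible truth assignments.
Number of satisfying assignments found: 10.
The formula is satisfiable.

Yes


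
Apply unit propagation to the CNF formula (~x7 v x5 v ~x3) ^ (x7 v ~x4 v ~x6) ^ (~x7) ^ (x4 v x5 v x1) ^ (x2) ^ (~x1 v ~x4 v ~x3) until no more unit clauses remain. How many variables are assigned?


Unit propagation repeatedly assigns the literal in any unit clause, then simplifies.
Assignments in order: x7 = F, x2 = T.
No further unit clauses remain.
Total variables assigned = 2.

2


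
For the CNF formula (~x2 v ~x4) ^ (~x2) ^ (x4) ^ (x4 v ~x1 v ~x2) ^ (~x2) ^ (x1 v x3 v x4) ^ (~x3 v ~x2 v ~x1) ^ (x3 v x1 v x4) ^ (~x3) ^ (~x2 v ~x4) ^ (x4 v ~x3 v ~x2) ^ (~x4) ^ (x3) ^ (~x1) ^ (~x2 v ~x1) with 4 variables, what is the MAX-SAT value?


Enumerate all 16 truth assignments.
For each, count how many of the 15 clauses are satisfied.
The formula is not fully satisfiable, so the maximum is below 15.
Maximum simultaneously satisfiable clauses = 13.

13


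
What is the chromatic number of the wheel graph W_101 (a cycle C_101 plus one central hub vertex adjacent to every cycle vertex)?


W_101 consists of the cycle C_101 together with a hub vertex adjacent to every cycle vertex.
The cycle C_101 needs 3 colors (odd cycle -> 3).
The hub is adjacent to every cycle vertex, so it must receive a new color distinct from all of them.
Chromatic number = 3 + 1 = 4.

4


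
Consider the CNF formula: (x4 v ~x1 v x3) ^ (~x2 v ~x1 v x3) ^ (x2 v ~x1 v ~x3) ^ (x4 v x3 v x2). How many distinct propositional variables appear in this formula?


Identify each distinct variable in the formula.
Variables found: x1, x2, x3, x4.
Total distinct variables = 4.

4


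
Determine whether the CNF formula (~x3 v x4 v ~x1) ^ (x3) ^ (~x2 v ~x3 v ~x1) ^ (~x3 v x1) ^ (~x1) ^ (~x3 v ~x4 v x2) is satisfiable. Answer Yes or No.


Check all 16 possible truth assignments.
Number of satisfying assignments found: 0.
The formula is unsatisfiable.

No


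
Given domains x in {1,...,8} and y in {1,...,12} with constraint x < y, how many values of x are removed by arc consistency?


For the constraint x < y, x needs a supporting value in y's domain.
x can be at most 11 (one less than y's maximum).
Valid x values from domain: 8 out of 8.
Pruned = 8 - 8 = 0.

0


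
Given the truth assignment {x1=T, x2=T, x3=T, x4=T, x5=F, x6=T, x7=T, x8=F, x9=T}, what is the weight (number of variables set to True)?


The weight is the number of variables assigned True.
True variables: x1, x2, x3, x4, x6, x7, x9.
Weight = 7.

7


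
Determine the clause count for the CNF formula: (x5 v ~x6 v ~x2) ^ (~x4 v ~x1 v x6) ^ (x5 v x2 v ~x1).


Each group enclosed in parentheses joined by ^ is one clause.
Counting the conjuncts: 3 clauses.

3


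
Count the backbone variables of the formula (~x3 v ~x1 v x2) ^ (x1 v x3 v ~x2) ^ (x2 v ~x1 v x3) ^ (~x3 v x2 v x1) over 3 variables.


Find all satisfying assignments: 4 model(s).
Check which variables have the same value in every model.
No variable is fixed across all models.
Backbone size = 0.

0


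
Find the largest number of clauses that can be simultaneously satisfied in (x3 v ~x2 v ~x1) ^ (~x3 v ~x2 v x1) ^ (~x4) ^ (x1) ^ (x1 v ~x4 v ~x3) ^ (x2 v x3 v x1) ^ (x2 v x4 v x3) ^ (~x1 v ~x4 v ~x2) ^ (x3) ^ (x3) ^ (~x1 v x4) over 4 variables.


Enumerate all 16 truth assignments.
For each, count how many of the 11 clauses are satisfied.
The formula is not fully satisfiable, so the maximum is below 11.
Maximum simultaneously satisfiable clauses = 10.

10


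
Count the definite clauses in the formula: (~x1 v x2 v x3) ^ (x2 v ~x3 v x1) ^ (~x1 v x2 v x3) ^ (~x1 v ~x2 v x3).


A definite clause has exactly one positive literal.
Clause 1: 2 positive -> not definite
Clause 2: 2 positive -> not definite
Clause 3: 2 positive -> not definite
Clause 4: 1 positive -> definite
Definite clause count = 1.

1


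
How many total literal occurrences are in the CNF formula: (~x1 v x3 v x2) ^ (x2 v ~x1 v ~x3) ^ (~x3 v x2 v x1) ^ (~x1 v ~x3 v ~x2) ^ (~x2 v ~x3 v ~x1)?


Clause lengths: 3, 3, 3, 3, 3.
Sum = 3 + 3 + 3 + 3 + 3 = 15.

15


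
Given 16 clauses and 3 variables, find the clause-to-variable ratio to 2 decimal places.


Clause-to-variable ratio = clauses / variables.
16 / 3 = 5.33.

5.33


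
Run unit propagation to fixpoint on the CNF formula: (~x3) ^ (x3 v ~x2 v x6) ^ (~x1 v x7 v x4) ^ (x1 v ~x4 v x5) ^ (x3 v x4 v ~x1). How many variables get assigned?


Unit propagation repeatedly assigns the literal in any unit clause, then simplifies.
Assignments in order: x3 = F.
No further unit clauses remain.
Total variables assigned = 1.

1


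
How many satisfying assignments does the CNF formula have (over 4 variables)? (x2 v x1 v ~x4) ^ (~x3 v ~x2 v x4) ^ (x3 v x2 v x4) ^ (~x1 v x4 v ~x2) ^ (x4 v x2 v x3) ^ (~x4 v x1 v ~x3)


Enumerate all 16 truth assignments over 4 variables.
Test each against every clause.
Satisfying assignments found: 8.

8


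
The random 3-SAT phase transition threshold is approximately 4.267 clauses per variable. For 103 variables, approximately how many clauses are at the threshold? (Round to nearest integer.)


The 3-SAT phase transition occurs at approximately 4.267 clauses per variable.
m = 4.267 * 103 = 439.501.
Rounded to nearest integer: 440.

440


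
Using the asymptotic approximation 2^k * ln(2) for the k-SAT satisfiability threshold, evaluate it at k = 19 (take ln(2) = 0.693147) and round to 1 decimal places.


Using the asymptotic formula: threshold ~ 2^k * ln(2).
2^19 = 524288.
524288 * 0.693147 = 363408.7.

363408.7


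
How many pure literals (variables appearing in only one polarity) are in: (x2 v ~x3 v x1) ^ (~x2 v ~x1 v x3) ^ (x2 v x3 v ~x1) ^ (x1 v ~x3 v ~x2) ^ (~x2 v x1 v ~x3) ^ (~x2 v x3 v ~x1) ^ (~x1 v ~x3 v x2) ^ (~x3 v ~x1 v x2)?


A pure literal appears in only one polarity across all clauses.
No pure literals found.
Count = 0.

0


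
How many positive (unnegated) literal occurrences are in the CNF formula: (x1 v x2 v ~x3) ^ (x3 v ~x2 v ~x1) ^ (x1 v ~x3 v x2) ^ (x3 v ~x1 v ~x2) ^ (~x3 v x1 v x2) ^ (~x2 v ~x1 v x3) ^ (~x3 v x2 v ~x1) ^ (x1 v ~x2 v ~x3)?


Scan each clause for unnegated literals.
Clause 1: 2 positive; Clause 2: 1 positive; Clause 3: 2 positive; Clause 4: 1 positive; Clause 5: 2 positive; Clause 6: 1 positive; Clause 7: 1 positive; Clause 8: 1 positive.
Total positive literal occurrences = 11.

11


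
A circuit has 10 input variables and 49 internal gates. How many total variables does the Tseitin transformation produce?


The Tseitin transformation introduces one auxiliary variable per gate.
Total variables = inputs + gates = 10 + 49 = 59.

59


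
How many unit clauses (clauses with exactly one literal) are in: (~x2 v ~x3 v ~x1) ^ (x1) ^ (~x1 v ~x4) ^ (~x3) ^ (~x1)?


A unit clause contains exactly one literal.
Unit clauses found: (x1), (~x3), (~x1).
Count = 3.

3


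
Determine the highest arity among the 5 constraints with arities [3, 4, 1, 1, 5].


The arities are: 3, 4, 1, 1, 5.
Scan for the maximum value.
Maximum arity = 5.

5


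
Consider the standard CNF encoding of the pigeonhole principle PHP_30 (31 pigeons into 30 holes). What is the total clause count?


The PHP encoding has two parts:
1) At-least-one-hole clauses: 31 (one per pigeon, each with 30 literals).
2) At-most-one-pigeon-per-hole clauses: 30 holes * C(31,2) = 30 * 465 = 13950.
Total clauses = 31 + 13950 = 13981.

13981


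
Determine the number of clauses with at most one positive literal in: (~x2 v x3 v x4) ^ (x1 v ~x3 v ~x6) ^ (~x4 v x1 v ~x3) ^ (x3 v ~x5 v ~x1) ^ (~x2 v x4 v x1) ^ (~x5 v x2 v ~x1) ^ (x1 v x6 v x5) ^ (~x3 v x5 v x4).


A Horn clause has at most one positive literal.
Clause 1: 2 positive lit(s) -> not Horn
Clause 2: 1 positive lit(s) -> Horn
Clause 3: 1 positive lit(s) -> Horn
Clause 4: 1 positive lit(s) -> Horn
Clause 5: 2 positive lit(s) -> not Horn
Clause 6: 1 positive lit(s) -> Horn
Clause 7: 3 positive lit(s) -> not Horn
Clause 8: 2 positive lit(s) -> not Horn
Total Horn clauses = 4.

4


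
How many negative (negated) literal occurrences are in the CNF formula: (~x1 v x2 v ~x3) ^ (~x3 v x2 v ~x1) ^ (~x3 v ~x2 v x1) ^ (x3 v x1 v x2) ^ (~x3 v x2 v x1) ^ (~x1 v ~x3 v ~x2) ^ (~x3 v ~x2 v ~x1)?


Scan each clause for negated literals.
Clause 1: 2 negative; Clause 2: 2 negative; Clause 3: 2 negative; Clause 4: 0 negative; Clause 5: 1 negative; Clause 6: 3 negative; Clause 7: 3 negative.
Total negative literal occurrences = 13.

13


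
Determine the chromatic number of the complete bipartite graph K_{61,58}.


K_{61,58} is bipartite by definition: the two parts are independent sets, with every edge crossing between them.
Color all vertices in one part with color 1 and all vertices in the other part with color 2.
Since the graph has at least one edge, one color does not suffice.
Chromatic number = 2.

2


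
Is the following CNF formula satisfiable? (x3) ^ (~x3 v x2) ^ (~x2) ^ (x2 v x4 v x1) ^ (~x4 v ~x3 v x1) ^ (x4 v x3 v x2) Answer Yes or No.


Check all 16 possible truth assignments.
Number of satisfying assignments found: 0.
The formula is unsatisfiable.

No


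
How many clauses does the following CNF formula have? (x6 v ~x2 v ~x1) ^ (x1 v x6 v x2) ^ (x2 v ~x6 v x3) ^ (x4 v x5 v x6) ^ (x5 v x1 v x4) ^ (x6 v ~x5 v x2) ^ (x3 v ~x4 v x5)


Each group enclosed in parentheses joined by ^ is one clause.
Counting the conjuncts: 7 clauses.

7


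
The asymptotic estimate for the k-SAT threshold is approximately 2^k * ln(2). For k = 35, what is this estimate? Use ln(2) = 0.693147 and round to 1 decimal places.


Using the asymptotic formula: threshold ~ 2^k * ln(2).
2^35 = 34359738368.
34359738368 * 0.693147 = 23816349570.6.

23816349570.6


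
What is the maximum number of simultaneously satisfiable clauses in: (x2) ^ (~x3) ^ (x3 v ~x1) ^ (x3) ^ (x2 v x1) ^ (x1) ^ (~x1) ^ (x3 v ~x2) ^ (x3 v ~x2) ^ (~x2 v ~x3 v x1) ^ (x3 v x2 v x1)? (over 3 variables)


Enumerate all 8 truth assignments.
For each, count how many of the 11 clauses are satisfied.
The formula is not fully satisfiable, so the maximum is below 11.
Maximum simultaneously satisfiable clauses = 9.

9


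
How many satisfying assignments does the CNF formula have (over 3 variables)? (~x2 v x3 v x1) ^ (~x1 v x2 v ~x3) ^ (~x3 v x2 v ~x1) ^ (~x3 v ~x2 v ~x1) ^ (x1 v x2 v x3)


Enumerate all 8 truth assignments over 3 variables.
Test each against every clause.
Satisfying assignments found: 4.

4


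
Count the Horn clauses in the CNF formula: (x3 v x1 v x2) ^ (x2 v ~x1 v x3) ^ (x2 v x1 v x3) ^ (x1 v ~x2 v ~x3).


A Horn clause has at most one positive literal.
Clause 1: 3 positive lit(s) -> not Horn
Clause 2: 2 positive lit(s) -> not Horn
Clause 3: 3 positive lit(s) -> not Horn
Clause 4: 1 positive lit(s) -> Horn
Total Horn clauses = 1.

1


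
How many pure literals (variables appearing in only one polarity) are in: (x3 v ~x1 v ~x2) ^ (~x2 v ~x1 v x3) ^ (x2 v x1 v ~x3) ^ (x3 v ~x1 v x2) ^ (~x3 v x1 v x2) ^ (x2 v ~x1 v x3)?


A pure literal appears in only one polarity across all clauses.
No pure literals found.
Count = 0.

0


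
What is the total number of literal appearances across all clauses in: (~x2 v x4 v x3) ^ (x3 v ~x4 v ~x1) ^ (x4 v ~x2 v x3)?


Clause lengths: 3, 3, 3.
Sum = 3 + 3 + 3 = 9.

9


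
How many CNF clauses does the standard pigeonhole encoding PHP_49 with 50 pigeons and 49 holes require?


The PHP encoding has two parts:
1) At-least-one-hole clauses: 50 (one per pigeon, each with 49 literals).
2) At-most-one-pigeon-per-hole clauses: 49 holes * C(50,2) = 49 * 1225 = 60025.
Total clauses = 50 + 60025 = 60075.

60075


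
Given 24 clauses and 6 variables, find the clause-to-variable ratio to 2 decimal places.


Clause-to-variable ratio = clauses / variables.
24 / 6 = 4.0.

4.0


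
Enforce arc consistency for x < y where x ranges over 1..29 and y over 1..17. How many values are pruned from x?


For the constraint x < y, x needs a supporting value in y's domain.
x can be at most 16 (one less than y's maximum).
Valid x values from domain: 16 out of 29.
Pruned = 29 - 16 = 13.

13


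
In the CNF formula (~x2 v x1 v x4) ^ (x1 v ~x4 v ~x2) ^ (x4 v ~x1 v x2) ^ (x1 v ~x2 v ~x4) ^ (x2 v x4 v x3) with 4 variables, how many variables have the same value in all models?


Find all satisfying assignments: 9 model(s).
Check which variables have the same value in every model.
No variable is fixed across all models.
Backbone size = 0.

0


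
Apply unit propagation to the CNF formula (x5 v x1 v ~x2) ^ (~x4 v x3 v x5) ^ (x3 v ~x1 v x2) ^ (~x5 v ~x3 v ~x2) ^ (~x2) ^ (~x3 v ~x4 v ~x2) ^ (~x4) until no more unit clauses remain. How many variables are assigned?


Unit propagation repeatedly assigns the literal in any unit clause, then simplifies.
Assignments in order: x2 = F, x4 = F.
No further unit clauses remain.
Total variables assigned = 2.

2


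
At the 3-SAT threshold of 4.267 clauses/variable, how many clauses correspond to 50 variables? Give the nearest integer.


The 3-SAT phase transition occurs at approximately 4.267 clauses per variable.
m = 4.267 * 50 = 213.35.
Rounded to nearest integer: 213.

213


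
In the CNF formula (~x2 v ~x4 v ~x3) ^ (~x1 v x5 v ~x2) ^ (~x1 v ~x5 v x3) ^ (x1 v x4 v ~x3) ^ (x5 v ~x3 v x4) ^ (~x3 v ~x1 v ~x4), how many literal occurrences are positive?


Scan each clause for unnegated literals.
Clause 1: 0 positive; Clause 2: 1 positive; Clause 3: 1 positive; Clause 4: 2 positive; Clause 5: 2 positive; Clause 6: 0 positive.
Total positive literal occurrences = 6.

6


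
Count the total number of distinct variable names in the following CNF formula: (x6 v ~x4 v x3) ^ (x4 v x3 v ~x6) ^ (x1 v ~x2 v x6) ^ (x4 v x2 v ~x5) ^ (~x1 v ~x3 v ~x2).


Identify each distinct variable in the formula.
Variables found: x1, x2, x3, x4, x5, x6.
Total distinct variables = 6.

6


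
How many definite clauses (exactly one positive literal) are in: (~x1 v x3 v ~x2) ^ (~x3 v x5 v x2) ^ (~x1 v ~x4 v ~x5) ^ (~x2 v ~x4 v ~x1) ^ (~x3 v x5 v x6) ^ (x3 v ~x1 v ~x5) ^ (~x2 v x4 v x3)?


A definite clause has exactly one positive literal.
Clause 1: 1 positive -> definite
Clause 2: 2 positive -> not definite
Clause 3: 0 positive -> not definite
Clause 4: 0 positive -> not definite
Clause 5: 2 positive -> not definite
Clause 6: 1 positive -> definite
Clause 7: 2 positive -> not definite
Definite clause count = 2.

2


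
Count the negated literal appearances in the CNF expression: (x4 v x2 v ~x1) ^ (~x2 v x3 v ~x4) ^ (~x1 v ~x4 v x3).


Scan each clause for negated literals.
Clause 1: 1 negative; Clause 2: 2 negative; Clause 3: 2 negative.
Total negative literal occurrences = 5.

5


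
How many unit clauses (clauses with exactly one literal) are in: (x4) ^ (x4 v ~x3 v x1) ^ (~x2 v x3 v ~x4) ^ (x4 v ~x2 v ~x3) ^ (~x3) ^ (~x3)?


A unit clause contains exactly one literal.
Unit clauses found: (x4), (~x3), (~x3).
Count = 3.

3
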